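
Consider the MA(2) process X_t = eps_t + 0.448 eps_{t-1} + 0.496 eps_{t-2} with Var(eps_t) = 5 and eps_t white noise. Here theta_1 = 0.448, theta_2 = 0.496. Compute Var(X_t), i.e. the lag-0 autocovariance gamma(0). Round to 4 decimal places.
\gamma(0) = 7.2336

For an MA(q) process X_t = eps_t + sum_i theta_i eps_{t-i} with
Var(eps_t) = sigma^2, the variance is
  gamma(0) = sigma^2 * (1 + sum_i theta_i^2).
  sum_i theta_i^2 = (0.448)^2 + (0.496)^2 = 0.200704 + 0.246016 = 0.44672.
  gamma(0) = 5 * (1 + 0.44672) = 5 * 1.44672 = 7.2336.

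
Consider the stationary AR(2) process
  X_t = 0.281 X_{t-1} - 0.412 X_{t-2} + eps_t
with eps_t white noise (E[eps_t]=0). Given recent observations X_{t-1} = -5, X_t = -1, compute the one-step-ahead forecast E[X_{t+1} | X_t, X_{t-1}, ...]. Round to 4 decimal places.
E[X_{t+1} \mid \mathcal F_t] = 1.7790

For an AR(p) model X_t = c + sum_i phi_i X_{t-i} + eps_t, the
one-step-ahead conditional mean is
  E[X_{t+1} | X_t, ...] = c + sum_i phi_i X_{t+1-i}.
Substitute known values:
  E[X_{t+1} | ...] = (0.281) * (-1) + (-0.412) * (-5)
                   = 1.7790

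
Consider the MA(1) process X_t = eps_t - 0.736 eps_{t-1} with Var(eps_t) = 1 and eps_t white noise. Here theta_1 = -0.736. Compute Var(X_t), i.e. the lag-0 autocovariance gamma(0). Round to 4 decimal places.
\gamma(0) = 1.5417

For an MA(q) process X_t = eps_t + sum_i theta_i eps_{t-i} with
Var(eps_t) = sigma^2, the variance is
  gamma(0) = sigma^2 * (1 + sum_i theta_i^2).
  sum_i theta_i^2 = (-0.736)^2 = 0.541696.
  gamma(0) = 1 * (1 + 0.541696) = 1 * 1.541696 = 1.541696, which rounds to 1.5417.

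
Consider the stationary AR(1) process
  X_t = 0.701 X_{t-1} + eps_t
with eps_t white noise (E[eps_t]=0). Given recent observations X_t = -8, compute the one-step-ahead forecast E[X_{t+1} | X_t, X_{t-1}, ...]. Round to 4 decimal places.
E[X_{t+1} \mid \mathcal F_t] = -5.6080

For an AR(p) model X_t = c + sum_i phi_i X_{t-i} + eps_t, the
one-step-ahead conditional mean is
  E[X_{t+1} | X_t, ...] = c + sum_i phi_i X_{t+1-i}.
Substitute known values:
  E[X_{t+1} | ...] = (0.701) * (-8)
                   = -5.6080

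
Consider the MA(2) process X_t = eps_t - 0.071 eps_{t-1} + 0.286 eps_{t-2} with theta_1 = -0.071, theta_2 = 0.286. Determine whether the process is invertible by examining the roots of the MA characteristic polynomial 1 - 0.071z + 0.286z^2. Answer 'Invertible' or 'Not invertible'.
\text{Invertible}

The MA(q) characteristic polynomial is P(z) = 1 - 0.071z + 0.286z^2.
Invertibility requires all roots to lie outside the unit circle, i.e. |z| > 1 for every root.
Set 1 + (-0.071) z + (0.286) z^2 = 0, i.e. a z^2 + b z + c = 0 with a = 0.286, b = -0.071, c = 1.
Discriminant D = b^2 - 4ac = (-0.071)^2 - 4*(0.286)*1 = 0.005041 - (1.144) = -1.138959.
D < 0, so the roots are the complex-conjugate pair z = (-b +/- i sqrt(-D)) / (2a) = 0.1241 +/- 1.8658i.
For a conjugate pair |z|^2 = z * conj(z) = (product of roots) = c/a = 1/(0.286) = 3.496503, so |z| = sqrt(3.496503) = 1.8699 for both roots.
Moduli of all roots: 1.8699, 1.8699.
All moduli strictly greater than 1? Yes.
Verdict: Invertible.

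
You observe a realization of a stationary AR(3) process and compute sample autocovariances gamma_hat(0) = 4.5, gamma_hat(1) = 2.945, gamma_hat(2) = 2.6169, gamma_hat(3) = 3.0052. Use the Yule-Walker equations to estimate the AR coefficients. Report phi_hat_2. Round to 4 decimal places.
\hat\phi_{2} = 0.0750

The Yule-Walker equations for an AR(p) process read, in matrix form,
  Gamma_p phi = r_p,   with   (Gamma_p)_{ij} = gamma(|i - j|),
                       (r_p)_i = gamma(i),   i,j = 1..p.
Substitute the sample gammas (Toeplitz matrix and right-hand side of size 3):
  Gamma_p = [[4.5, 2.945, 2.6169], [2.945, 4.5, 2.945], [2.6169, 2.945, 4.5]]
  r_p     = [2.945, 2.6169, 3.0052]
Written out (R1..R3):
  (R1) 4.5 phi_1 + 2.945 phi_2 + 2.6169 phi_3 = 2.945
  (R2) 2.945 phi_1 + 4.5 phi_2 + 2.945 phi_3 = 2.6169
  (R3) 2.6169 phi_1 + 2.945 phi_2 + 4.5 phi_3 = 3.0052
Gaussian elimination:
  R2 <- R2 - (2.945/4.5) R1 = R2 - (0.654444) R1:  2.572661 phi_2 + 1.232384 phi_3 = 0.689561
  R3 <- R3 - (2.6169/4.5) R1 = R3 - (0.581533) R1:  1.232384 phi_2 + 2.978185 phi_3 = 1.292584
  R3 <- R3 - (1.232384/2.572661) R2 = R3 - (0.479031) R2:  2.387835 phi_3 = 0.962263
Back-substitution:
  phi_hat_3 = 0.962263 / 2.387835 = 0.402986
  phi_hat_2 = (0.689561 - (1.232384)(0.402986)) / 2.572661 = 0.074992
  phi_hat_1 = (2.945 - (2.945)(0.074992) - (2.6169)(0.402986)) / 4.5 = 0.371017
So phi_hat = [0.3710, 0.0750, 0.4030].
Therefore phi_hat_2 = 0.0750.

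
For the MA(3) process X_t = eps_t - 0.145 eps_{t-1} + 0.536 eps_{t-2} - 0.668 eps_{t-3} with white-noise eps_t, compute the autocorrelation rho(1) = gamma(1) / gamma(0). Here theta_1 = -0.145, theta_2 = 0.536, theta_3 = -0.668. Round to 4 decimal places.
\rho(1) = -0.3310

For an MA(q) process with theta_0 = 1, the autocovariance is
  gamma(k) = sigma^2 * sum_{i=0..q-k} theta_i * theta_{i+k},
and rho(k) = gamma(k) / gamma(0). Sigma^2 cancels.
  numerator   = (1)*(-0.145) + (-0.145)*(0.536) + (0.536)*(-0.668) = -0.580768.
  denominator = (1)^2 + (-0.145)^2 + (0.536)^2 + (-0.668)^2 = 1.754545.
  rho(1) = -0.580768 / 1.754545 = -0.3310.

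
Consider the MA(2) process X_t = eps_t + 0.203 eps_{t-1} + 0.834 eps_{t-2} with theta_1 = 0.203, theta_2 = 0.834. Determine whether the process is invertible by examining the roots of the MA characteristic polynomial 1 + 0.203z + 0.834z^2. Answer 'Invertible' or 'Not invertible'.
\text{Invertible}

The MA(q) characteristic polynomial is P(z) = 1 + 0.203z + 0.834z^2.
Invertibility requires all roots to lie outside the unit circle, i.e. |z| > 1 for every root.
Set 1 + (0.203) z + (0.834) z^2 = 0, i.e. a z^2 + b z + c = 0 with a = 0.834, b = 0.203, c = 1.
Discriminant D = b^2 - 4ac = (0.203)^2 - 4*(0.834)*1 = 0.041209 - (3.336) = -3.294791.
D < 0, so the roots are the complex-conjugate pair z = (-b +/- i sqrt(-D)) / (2a) = -0.1217 +/- 1.0882i.
For a conjugate pair |z|^2 = z * conj(z) = (product of roots) = c/a = 1/(0.834) = 1.199041, so |z| = sqrt(1.199041) = 1.095 for both roots.
Moduli of all roots: 1.0950, 1.0950.
All moduli strictly greater than 1? Yes.
Verdict: Invertible.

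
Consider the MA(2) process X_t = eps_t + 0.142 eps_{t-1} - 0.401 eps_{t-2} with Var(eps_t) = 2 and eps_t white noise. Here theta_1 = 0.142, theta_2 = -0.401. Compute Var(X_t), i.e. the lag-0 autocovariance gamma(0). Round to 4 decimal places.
\gamma(0) = 2.3619

For an MA(q) process X_t = eps_t + sum_i theta_i eps_{t-i} with
Var(eps_t) = sigma^2, the variance is
  gamma(0) = sigma^2 * (1 + sum_i theta_i^2).
  sum_i theta_i^2 = (0.142)^2 + (-0.401)^2 = 0.020164 + 0.160801 = 0.180965.
  gamma(0) = 2 * (1 + 0.180965) = 2 * 1.180965 = 2.36193, which rounds to 2.3619.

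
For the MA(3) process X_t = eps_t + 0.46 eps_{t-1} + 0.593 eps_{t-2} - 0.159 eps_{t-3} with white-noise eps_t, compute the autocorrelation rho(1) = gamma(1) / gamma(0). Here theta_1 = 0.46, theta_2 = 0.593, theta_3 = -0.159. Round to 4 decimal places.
\rho(1) = 0.4019

For an MA(q) process with theta_0 = 1, the autocovariance is
  gamma(k) = sigma^2 * sum_{i=0..q-k} theta_i * theta_{i+k},
and rho(k) = gamma(k) / gamma(0). Sigma^2 cancels.
  numerator   = (1)*(0.46) + (0.46)*(0.593) + (0.593)*(-0.159) = 0.638493.
  denominator = (1)^2 + (0.46)^2 + (0.593)^2 + (-0.159)^2 = 1.58853.
  rho(1) = 0.638493 / 1.58853 = 0.4019.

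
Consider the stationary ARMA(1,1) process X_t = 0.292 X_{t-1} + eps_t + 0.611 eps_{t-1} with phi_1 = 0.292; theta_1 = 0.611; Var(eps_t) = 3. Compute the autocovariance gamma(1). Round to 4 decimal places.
\gamma(1) = 3.4899

Multiply the model equation by X_{t-k} and take expectations. With theta_0 = psi_0 = 1 and psi_j the MA(infinity) weights, this gives
  gamma(k) - sum_i phi_i gamma(k-i) = c_k,
  c_k = sigma^2 * sum_{j=k..q} theta_j psi_{j-k}   (c_k = 0 for k > q),
using gamma(-m) = gamma(m).
psi-weights needed (psi_j = theta_j + sum_i phi_i psi_{j-i}):
  psi_1 = theta_1 + phi_1 = 0.611 + (0.292) = 0.903
Right-hand sides:
  c_0 = sigma^2 (1 + theta_1 psi_1) = 3 * (1 + (0.611)(0.903)) = 3 * 1.551733 = 4.655199
  c_1 = sigma^2 theta_1 = 3 * (0.611) = 1.833
  c_2 = 0
Equations for k = 0 and k = 1 (AR order 1):
  gamma(0) = phi_1 gamma(1) + c_0
  gamma(1) = phi_1 gamma(0) + c_1
Substituting the second into the first: gamma(0) (1 - phi_1^2) = c_0 + phi_1 c_1, so
  gamma(0) = (c_0 + phi_1 c_1) / (1 - phi_1^2) = (4.655199 + (0.292)(1.833)) / (1 - (0.292)^2) = 5.190435 / 0.914736 = 5.674244.
  gamma(1) = phi_1 gamma(0) + c_1 = (0.292)(5.674244) + (1.833) = 3.489879.
Therefore gamma(1) = 3.4899 (to 4 decimal places).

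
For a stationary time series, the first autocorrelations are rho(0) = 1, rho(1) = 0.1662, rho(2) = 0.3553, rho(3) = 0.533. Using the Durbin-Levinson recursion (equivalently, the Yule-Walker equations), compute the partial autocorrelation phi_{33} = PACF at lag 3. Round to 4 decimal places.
\phi_{33} = 0.5080

The PACF at lag k is phi_{kk}, the last component of the solution
to the Yule-Walker system G_k phi = r_k where
  (G_k)_{ij} = rho(|i - j|), (r_k)_i = rho(i), i,j = 1..k.
Equivalently, Durbin-Levinson gives phi_{kk} iteratively:
  phi_{11} = rho(1)
  phi_{kk} = [rho(k) - sum_{j=1..k-1} phi_{k-1,j} rho(k-j)]
            / [1 - sum_{j=1..k-1} phi_{k-1,j} rho(j)],
  phi_{k,j} = phi_{k-1,j} - phi_{kk} phi_{k-1,k-j},  j = 1..k-1.
Step k = 1:
  phi_11 = rho(1) = 0.1662.
Step k = 2:
  phi_22 = [rho(2) - phi_11 rho(1)] / [1 - phi_11 rho(1)] = [0.3553 - (0.1662)(0.1662)] / [1 - (0.1662)(0.1662)]
         = 0.32767756 / 0.97237756 = 0.336986.
  Update: phi_21 = phi_11 - phi_22 phi_11 = 0.1662 - (0.336986)(0.1662) = 0.110193.
Step k = 3:
  phi_33 = [rho(3) - phi_21 rho(2) - phi_22 rho(1)] / [1 - phi_21 rho(1) - phi_22 rho(2)]
    numerator   = 0.533 - (0.110193)(0.3553) - (0.336986)(0.1662) = 0.43784139
    denominator = 1 - (0.110193)(0.1662) - (0.336986)(0.3553) = 0.86195483
  phi_33 = 0.43784139 / 0.86195483 = 0.508.
Therefore phi_{33} = 0.5080.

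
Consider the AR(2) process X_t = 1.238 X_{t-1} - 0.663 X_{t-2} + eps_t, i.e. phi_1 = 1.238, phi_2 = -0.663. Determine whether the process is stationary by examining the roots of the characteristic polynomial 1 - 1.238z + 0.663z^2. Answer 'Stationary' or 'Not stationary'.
\text{Stationary}

The AR(p) characteristic polynomial is P(z) = 1 - 1.238z + 0.663z^2.
Stationarity requires all roots to lie outside the unit circle, i.e. |z| > 1 for every root.
Set 1 + (-1.238) z + (0.663) z^2 = 0, i.e. a z^2 + b z + c = 0 with a = 0.663, b = -1.238, c = 1.
Discriminant D = b^2 - 4ac = (-1.238)^2 - 4*(0.663)*1 = 1.532644 - (2.652) = -1.119356.
D < 0, so the roots are the complex-conjugate pair z = (-b +/- i sqrt(-D)) / (2a) = 0.9336 +/- 0.7979i.
For a conjugate pair |z|^2 = z * conj(z) = (product of roots) = c/a = 1/(0.663) = 1.508296, so |z| = sqrt(1.508296) = 1.2281 for both roots.
Moduli of all roots: 1.2281, 1.2281.
All moduli strictly greater than 1? Yes.
Verdict: Stationary.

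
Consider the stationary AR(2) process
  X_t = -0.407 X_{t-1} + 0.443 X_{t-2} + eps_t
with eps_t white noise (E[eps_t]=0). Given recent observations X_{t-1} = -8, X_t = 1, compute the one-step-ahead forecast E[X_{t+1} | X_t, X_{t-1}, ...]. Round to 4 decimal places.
E[X_{t+1} \mid \mathcal F_t] = -3.9510

For an AR(p) model X_t = c + sum_i phi_i X_{t-i} + eps_t, the
one-step-ahead conditional mean is
  E[X_{t+1} | X_t, ...] = c + sum_i phi_i X_{t+1-i}.
Substitute known values:
  E[X_{t+1} | ...] = (-0.407) * (1) + (0.443) * (-8)
                   = -3.9510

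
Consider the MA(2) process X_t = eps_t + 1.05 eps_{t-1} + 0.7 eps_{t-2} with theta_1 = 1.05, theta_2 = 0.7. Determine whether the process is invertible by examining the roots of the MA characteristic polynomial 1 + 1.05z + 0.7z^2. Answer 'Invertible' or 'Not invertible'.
\text{Invertible}

The MA(q) characteristic polynomial is P(z) = 1 + 1.05z + 0.7z^2.
Invertibility requires all roots to lie outside the unit circle, i.e. |z| > 1 for every root.
Set 1 + (1.05) z + (0.7) z^2 = 0, i.e. a z^2 + b z + c = 0 with a = 0.7, b = 1.05, c = 1.
Discriminant D = b^2 - 4ac = (1.05)^2 - 4*(0.7)*1 = 1.1025 - (2.8) = -1.6975.
D < 0, so the roots are the complex-conjugate pair z = (-b +/- i sqrt(-D)) / (2a) = -0.75 +/- 0.9306i.
For a conjugate pair |z|^2 = z * conj(z) = (product of roots) = c/a = 1/(0.7) = 1.428571, so |z| = sqrt(1.428571) = 1.1952 for both roots.
Moduli of all roots: 1.1952, 1.1952.
All moduli strictly greater than 1? Yes.
Verdict: Invertible.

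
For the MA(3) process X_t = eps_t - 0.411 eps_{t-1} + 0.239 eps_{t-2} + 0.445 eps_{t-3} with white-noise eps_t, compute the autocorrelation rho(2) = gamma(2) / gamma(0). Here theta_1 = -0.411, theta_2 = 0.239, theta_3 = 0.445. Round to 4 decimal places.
\rho(2) = 0.0394

For an MA(q) process with theta_0 = 1, the autocovariance is
  gamma(k) = sigma^2 * sum_{i=0..q-k} theta_i * theta_{i+k},
and rho(k) = gamma(k) / gamma(0). Sigma^2 cancels.
  numerator   = (1)*(0.239) + (-0.411)*(0.445) = 0.056105.
  denominator = (1)^2 + (-0.411)^2 + (0.239)^2 + (0.445)^2 = 1.424067.
  rho(2) = 0.056105 / 1.424067 = 0.0394.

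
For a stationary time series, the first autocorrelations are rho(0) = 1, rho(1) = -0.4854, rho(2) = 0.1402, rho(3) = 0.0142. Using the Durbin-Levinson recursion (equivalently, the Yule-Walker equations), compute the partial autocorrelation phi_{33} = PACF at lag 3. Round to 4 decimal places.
\phi_{33} = 0.0401

The PACF at lag k is phi_{kk}, the last component of the solution
to the Yule-Walker system G_k phi = r_k where
  (G_k)_{ij} = rho(|i - j|), (r_k)_i = rho(i), i,j = 1..k.
Equivalently, Durbin-Levinson gives phi_{kk} iteratively:
  phi_{11} = rho(1)
  phi_{kk} = [rho(k) - sum_{j=1..k-1} phi_{k-1,j} rho(k-j)]
            / [1 - sum_{j=1..k-1} phi_{k-1,j} rho(j)],
  phi_{k,j} = phi_{k-1,j} - phi_{kk} phi_{k-1,k-j},  j = 1..k-1.
Step k = 1:
  phi_11 = rho(1) = -0.4854.
Step k = 2:
  phi_22 = [rho(2) - phi_11 rho(1)] / [1 - phi_11 rho(1)] = [0.1402 - (-0.4854)(-0.4854)] / [1 - (-0.4854)(-0.4854)]
         = -0.09541316 / 0.76438684 = -0.124823.
  Update: phi_21 = phi_11 - phi_22 phi_11 = -0.4854 - (-0.124823)(-0.4854) = -0.545989.
Step k = 3:
  phi_33 = [rho(3) - phi_21 rho(2) - phi_22 rho(1)] / [1 - phi_21 rho(1) - phi_22 rho(2)]
    numerator   = 0.0142 - (-0.545989)(0.1402) - (-0.124823)(-0.4854) = 0.03015853
    denominator = 1 - (-0.545989)(-0.4854) - (-0.124823)(0.1402) = 0.75247707
  phi_33 = 0.03015853 / 0.75247707 = 0.0401.
Therefore phi_{33} = 0.0401.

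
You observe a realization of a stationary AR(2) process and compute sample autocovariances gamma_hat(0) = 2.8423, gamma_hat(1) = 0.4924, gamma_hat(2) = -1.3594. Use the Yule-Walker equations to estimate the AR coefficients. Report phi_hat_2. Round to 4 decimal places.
\hat\phi_{2} = -0.5240

The Yule-Walker equations for an AR(p) process read, in matrix form,
  Gamma_p phi = r_p,   with   (Gamma_p)_{ij} = gamma(|i - j|),
                       (r_p)_i = gamma(i),   i,j = 1..p.
Substitute the sample gammas (Toeplitz matrix and right-hand side of size 2):
  Gamma_p = [[2.8423, 0.4924], [0.4924, 2.8423]]
  r_p     = [0.4924, -1.3594]
Written out:
  2.8423 phi_1 + 0.4924 phi_2 = 0.4924
  0.4924 phi_1 + 2.8423 phi_2 = -1.3594
Solve by Cramer's rule:
  det = gamma(0)^2 - gamma(1)^2 = (2.8423)^2 - (0.4924)^2 = 8.07866929 - 0.24245776 = 7.83621153
  phi_hat_1 = [gamma(1) gamma(0) - gamma(1) gamma(2)] / det = [(0.4924)(2.8423) - (0.4924)(-1.3594)] / 7.83621153 = 2.06891708 / 7.83621153 = 0.264
  phi_hat_2 = [gamma(0) gamma(2) - gamma(1)^2] / det = [(2.8423)(-1.3594) - (0.4924)^2] / 7.83621153 = -4.10628038 / 7.83621153 = -0.524
So phi_hat = [0.2640, -0.5240].
Therefore phi_hat_2 = -0.5240.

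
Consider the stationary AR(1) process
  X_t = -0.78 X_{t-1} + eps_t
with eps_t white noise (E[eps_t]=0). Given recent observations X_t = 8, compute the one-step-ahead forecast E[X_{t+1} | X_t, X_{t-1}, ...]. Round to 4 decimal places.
E[X_{t+1} \mid \mathcal F_t] = -6.2400

For an AR(p) model X_t = c + sum_i phi_i X_{t-i} + eps_t, the
one-step-ahead conditional mean is
  E[X_{t+1} | X_t, ...] = c + sum_i phi_i X_{t+1-i}.
Substitute known values:
  E[X_{t+1} | ...] = (-0.78) * (8)
                   = -6.2400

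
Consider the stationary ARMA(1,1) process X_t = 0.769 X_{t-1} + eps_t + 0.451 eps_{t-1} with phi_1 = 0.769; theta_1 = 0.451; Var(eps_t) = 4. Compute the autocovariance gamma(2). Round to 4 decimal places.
\gamma(2) = 12.3685

Multiply the model equation by X_{t-k} and take expectations. With theta_0 = psi_0 = 1 and psi_j the MA(infinity) weights, this gives
  gamma(k) - sum_i phi_i gamma(k-i) = c_k,
  c_k = sigma^2 * sum_{j=k..q} theta_j psi_{j-k}   (c_k = 0 for k > q),
using gamma(-m) = gamma(m).
psi-weights needed (psi_j = theta_j + sum_i phi_i psi_{j-i}):
  psi_1 = theta_1 + phi_1 = 0.451 + (0.769) = 1.22
Right-hand sides:
  c_0 = sigma^2 (1 + theta_1 psi_1) = 4 * (1 + (0.451)(1.22)) = 4 * 1.55022 = 6.20088
  c_1 = sigma^2 theta_1 = 4 * (0.451) = 1.804
  c_2 = 0
Equations for k = 0 and k = 1 (AR order 1):
  gamma(0) = phi_1 gamma(1) + c_0
  gamma(1) = phi_1 gamma(0) + c_1
Substituting the second into the first: gamma(0) (1 - phi_1^2) = c_0 + phi_1 c_1, so
  gamma(0) = (c_0 + phi_1 c_1) / (1 - phi_1^2) = (6.20088 + (0.769)(1.804)) / (1 - (0.769)^2) = 7.588156 / 0.408639 = 18.569339.
  gamma(1) = phi_1 gamma(0) + c_1 = (0.769)(18.569339) + (1.804) = 16.083821.
For k = 2 (> q): gamma(2) = phi_1 gamma(1) = (0.769)(16.083821) = 12.368459.
Therefore gamma(2) = 12.3685 (to 4 decimal places).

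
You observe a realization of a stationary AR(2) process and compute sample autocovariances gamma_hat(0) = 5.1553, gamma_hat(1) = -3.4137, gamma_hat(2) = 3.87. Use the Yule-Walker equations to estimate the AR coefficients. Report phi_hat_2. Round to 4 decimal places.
\hat\phi_{2} = 0.5560

The Yule-Walker equations for an AR(p) process read, in matrix form,
  Gamma_p phi = r_p,   with   (Gamma_p)_{ij} = gamma(|i - j|),
                       (r_p)_i = gamma(i),   i,j = 1..p.
Substitute the sample gammas (Toeplitz matrix and right-hand side of size 2):
  Gamma_p = [[5.1553, -3.4137], [-3.4137, 5.1553]]
  r_p     = [-3.4137, 3.87]
Written out:
  5.1553 phi_1 - 3.4137 phi_2 = -3.4137
  -3.4137 phi_1 + 5.1553 phi_2 = 3.87
Solve by Cramer's rule:
  det = gamma(0)^2 - gamma(1)^2 = (5.1553)^2 - (-3.4137)^2 = 26.57711809 - 11.65334769 = 14.9237704
  phi_hat_1 = [gamma(1) gamma(0) - gamma(1) gamma(2)] / det = [(-3.4137)(5.1553) - (-3.4137)(3.87)] / 14.9237704 = -4.38762861 / 14.9237704 = -0.294
  phi_hat_2 = [gamma(0) gamma(2) - gamma(1)^2] / det = [(5.1553)(3.87) - (-3.4137)^2] / 14.9237704 = 8.29766331 / 14.9237704 = 0.556
So phi_hat = [-0.2940, 0.5560].
Therefore phi_hat_2 = 0.5560.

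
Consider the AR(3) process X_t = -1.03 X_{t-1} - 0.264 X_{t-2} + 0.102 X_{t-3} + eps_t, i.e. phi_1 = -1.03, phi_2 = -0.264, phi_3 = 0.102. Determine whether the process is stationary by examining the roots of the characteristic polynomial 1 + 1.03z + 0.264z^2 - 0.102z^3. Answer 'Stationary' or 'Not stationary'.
\text{Stationary}

The AR(p) characteristic polynomial is P(z) = 1 + 1.03z + 0.264z^2 - 0.102z^3.
Stationarity requires all roots to lie outside the unit circle, i.e. |z| > 1 for every root.
Degree 3: look for a simple real root z0 first, then factor out (1 - z/z0) and solve the remaining quadratic.
Testing z0 = 5: P(5) = 1 + (1.03)(5) + (0.264)(5)^2 + (-0.102)(5)^3
  = 1 + (5.15) + (6.6) + (-12.75) = 0.  So z_0 = 5 is a root, |z_0| = 5.
Divide out the factor (1 - 0.2 z) = (1 - z/z0) (since 1/z0 = 0.2):
  P(z) = (1 - 0.2 z)(1 + (1.23) z + (0.51) z^2)
  [check: z-coef 1.23 - (0.2) = 1.03; z^2-coef 0.51 - (0.2)(1.23) = 0.264; z^3-coef -(0.2)(0.51) = -0.102.]
Remaining roots from the quadratic factor 1 + (1.23) z + (0.51) z^2:
  Set 1 + (1.23) z + (0.51) z^2 = 0, i.e. a z^2 + b z + c = 0 with a = 0.51, b = 1.23, c = 1.
  Discriminant D = b^2 - 4ac = (1.23)^2 - 4*(0.51)*1 = 1.5129 - (2.04) = -0.5271.
  D < 0, so the roots are the complex-conjugate pair z = (-b +/- i sqrt(-D)) / (2a) = -1.2059 +/- 0.7118i.
  For a conjugate pair |z|^2 = z * conj(z) = (product of roots) = c/a = 1/(0.51) = 1.960784, so |z| = sqrt(1.960784) = 1.4003 for both roots.
Moduli of all roots: 5.0000, 1.4003, 1.4003.
All moduli strictly greater than 1? Yes.
Verdict: Stationary.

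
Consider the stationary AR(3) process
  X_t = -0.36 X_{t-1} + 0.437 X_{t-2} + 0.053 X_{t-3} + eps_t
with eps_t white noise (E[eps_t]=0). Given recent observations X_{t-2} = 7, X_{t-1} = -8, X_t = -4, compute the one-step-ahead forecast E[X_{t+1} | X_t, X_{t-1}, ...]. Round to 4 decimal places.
E[X_{t+1} \mid \mathcal F_t] = -1.6850

For an AR(p) model X_t = c + sum_i phi_i X_{t-i} + eps_t, the
one-step-ahead conditional mean is
  E[X_{t+1} | X_t, ...] = c + sum_i phi_i X_{t+1-i}.
Substitute known values:
  E[X_{t+1} | ...] = (-0.36) * (-4) + (0.437) * (-8) + (0.053) * (7)
                   = -1.6850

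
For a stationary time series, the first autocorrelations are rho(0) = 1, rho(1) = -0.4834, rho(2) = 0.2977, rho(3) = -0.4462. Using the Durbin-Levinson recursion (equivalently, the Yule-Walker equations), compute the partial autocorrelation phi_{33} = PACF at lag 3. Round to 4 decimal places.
\phi_{33} = -0.3600

The PACF at lag k is phi_{kk}, the last component of the solution
to the Yule-Walker system G_k phi = r_k where
  (G_k)_{ij} = rho(|i - j|), (r_k)_i = rho(i), i,j = 1..k.
Equivalently, Durbin-Levinson gives phi_{kk} iteratively:
  phi_{11} = rho(1)
  phi_{kk} = [rho(k) - sum_{j=1..k-1} phi_{k-1,j} rho(k-j)]
            / [1 - sum_{j=1..k-1} phi_{k-1,j} rho(j)],
  phi_{k,j} = phi_{k-1,j} - phi_{kk} phi_{k-1,k-j},  j = 1..k-1.
Step k = 1:
  phi_11 = rho(1) = -0.4834.
Step k = 2:
  phi_22 = [rho(2) - phi_11 rho(1)] / [1 - phi_11 rho(1)] = [0.2977 - (-0.4834)(-0.4834)] / [1 - (-0.4834)(-0.4834)]
         = 0.06402444 / 0.76632444 = 0.083547.
  Update: phi_21 = phi_11 - phi_22 phi_11 = -0.4834 - (0.083547)(-0.4834) = -0.443013.
Step k = 3:
  phi_33 = [rho(3) - phi_21 rho(2) - phi_22 rho(1)] / [1 - phi_21 rho(1) - phi_22 rho(2)]
    numerator   = -0.4462 - (-0.443013)(0.2977) - (0.083547)(-0.4834) = -0.27392815
    denominator = 1 - (-0.443013)(-0.4834) - (0.083547)(0.2977) = 0.76097536
  phi_33 = -0.27392815 / 0.76097536 = -0.36.
Therefore phi_{33} = -0.3600.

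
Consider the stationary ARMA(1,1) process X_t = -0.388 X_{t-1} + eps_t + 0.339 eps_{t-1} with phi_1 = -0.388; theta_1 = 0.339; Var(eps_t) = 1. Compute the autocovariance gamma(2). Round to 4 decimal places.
\gamma(2) = 0.0194

Multiply the model equation by X_{t-k} and take expectations. With theta_0 = psi_0 = 1 and psi_j the MA(infinity) weights, this gives
  gamma(k) - sum_i phi_i gamma(k-i) = c_k,
  c_k = sigma^2 * sum_{j=k..q} theta_j psi_{j-k}   (c_k = 0 for k > q),
using gamma(-m) = gamma(m).
psi-weights needed (psi_j = theta_j + sum_i phi_i psi_{j-i}):
  psi_1 = theta_1 + phi_1 = 0.339 + (-0.388) = -0.049
Right-hand sides:
  c_0 = sigma^2 (1 + theta_1 psi_1) = 1 * (1 + (0.339)(-0.049)) = 1 * 0.983389 = 0.983389
  c_1 = sigma^2 theta_1 = 1 * (0.339) = 0.339
  c_2 = 0
Equations for k = 0 and k = 1 (AR order 1):
  gamma(0) = phi_1 gamma(1) + c_0
  gamma(1) = phi_1 gamma(0) + c_1
Substituting the second into the first: gamma(0) (1 - phi_1^2) = c_0 + phi_1 c_1, so
  gamma(0) = (c_0 + phi_1 c_1) / (1 - phi_1^2) = (0.983389 + (-0.388)(0.339)) / (1 - (-0.388)^2) = 0.851857 / 0.849456 = 1.002827.
  gamma(1) = phi_1 gamma(0) + c_1 = (-0.388)(1.002827) + (0.339) = -0.050097.
For k = 2 (> q): gamma(2) = phi_1 gamma(1) = (-0.388)(-0.050097) = 0.019438.
Therefore gamma(2) = 0.0194 (to 4 decimal places).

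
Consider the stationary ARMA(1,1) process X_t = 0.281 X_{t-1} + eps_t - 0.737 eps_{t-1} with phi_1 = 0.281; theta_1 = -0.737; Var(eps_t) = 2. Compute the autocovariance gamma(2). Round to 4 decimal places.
\gamma(2) = -0.2206

Multiply the model equation by X_{t-k} and take expectations. With theta_0 = psi_0 = 1 and psi_j the MA(infinity) weights, this gives
  gamma(k) - sum_i phi_i gamma(k-i) = c_k,
  c_k = sigma^2 * sum_{j=k..q} theta_j psi_{j-k}   (c_k = 0 for k > q),
using gamma(-m) = gamma(m).
psi-weights needed (psi_j = theta_j + sum_i phi_i psi_{j-i}):
  psi_1 = theta_1 + phi_1 = -0.737 + (0.281) = -0.456
Right-hand sides:
  c_0 = sigma^2 (1 + theta_1 psi_1) = 2 * (1 + (-0.737)(-0.456)) = 2 * 1.336072 = 2.672144
  c_1 = sigma^2 theta_1 = 2 * (-0.737) = -1.474
  c_2 = 0
Equations for k = 0 and k = 1 (AR order 1):
  gamma(0) = phi_1 gamma(1) + c_0
  gamma(1) = phi_1 gamma(0) + c_1
Substituting the second into the first: gamma(0) (1 - phi_1^2) = c_0 + phi_1 c_1, so
  gamma(0) = (c_0 + phi_1 c_1) / (1 - phi_1^2) = (2.672144 + (0.281)(-1.474)) / (1 - (0.281)^2) = 2.25795 / 0.921039 = 2.451525.
  gamma(1) = phi_1 gamma(0) + c_1 = (0.281)(2.451525) + (-1.474) = -0.785122.
For k = 2 (> q): gamma(2) = phi_1 gamma(1) = (0.281)(-0.785122) = -0.220619.
Therefore gamma(2) = -0.2206 (to 4 decimal places).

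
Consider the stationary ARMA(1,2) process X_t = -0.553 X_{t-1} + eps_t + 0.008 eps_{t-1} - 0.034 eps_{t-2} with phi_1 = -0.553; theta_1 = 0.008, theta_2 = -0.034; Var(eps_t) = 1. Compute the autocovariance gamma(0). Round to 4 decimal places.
\gamma(0) = 1.4000

Multiply the model equation by X_{t-k} and take expectations. With theta_0 = psi_0 = 1 and psi_j the MA(infinity) weights, this gives
  gamma(k) - sum_i phi_i gamma(k-i) = c_k,
  c_k = sigma^2 * sum_{j=k..q} theta_j psi_{j-k}   (c_k = 0 for k > q),
using gamma(-m) = gamma(m).
psi-weights needed (psi_j = theta_j + sum_i phi_i psi_{j-i}):
  psi_1 = theta_1 + phi_1 = 0.008 + (-0.553) = -0.545
  psi_2 = theta_2 + phi_1 psi_1 = -0.034 + (-0.553)(-0.545) = 0.267385
Right-hand sides:
  c_0 = sigma^2 (1 + theta_1 psi_1 + theta_2 psi_2) = 1 * (1 + (0.008)(-0.545) + (-0.034)(0.267385)) = 1 * 0.986549 = 0.986549
  c_1 = sigma^2 (theta_1 + theta_2 psi_1) = 1 * (0.008 + (-0.034)(-0.545)) = 0.02653
  c_2 = sigma^2 theta_2 = 1 * (-0.034) = -0.034
Equations for k = 0 and k = 1 (AR order 1):
  gamma(0) = phi_1 gamma(1) + c_0
  gamma(1) = phi_1 gamma(0) + c_1
Substituting the second into the first: gamma(0) (1 - phi_1^2) = c_0 + phi_1 c_1, so
  gamma(0) = (c_0 + phi_1 c_1) / (1 - phi_1^2) = (0.986549 + (-0.553)(0.02653)) / (1 - (-0.553)^2) = 0.971878 / 0.694191 = 1.400015.
Therefore gamma(0) = 1.4000 (to 4 decimal places).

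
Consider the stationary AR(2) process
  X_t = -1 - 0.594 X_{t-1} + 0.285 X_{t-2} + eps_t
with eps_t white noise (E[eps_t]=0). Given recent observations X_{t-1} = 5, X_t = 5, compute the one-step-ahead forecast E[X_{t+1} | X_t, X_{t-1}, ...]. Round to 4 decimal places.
E[X_{t+1} \mid \mathcal F_t] = -2.5450

For an AR(p) model X_t = c + sum_i phi_i X_{t-i} + eps_t, the
one-step-ahead conditional mean is
  E[X_{t+1} | X_t, ...] = c + sum_i phi_i X_{t+1-i}.
Substitute known values:
  E[X_{t+1} | ...] = -1 + (-0.594) * (5) + (0.285) * (5)
                   = -2.5450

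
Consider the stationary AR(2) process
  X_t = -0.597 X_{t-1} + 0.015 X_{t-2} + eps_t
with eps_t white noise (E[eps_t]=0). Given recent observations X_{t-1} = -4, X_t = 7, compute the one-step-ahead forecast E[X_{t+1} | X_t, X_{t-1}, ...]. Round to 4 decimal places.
E[X_{t+1} \mid \mathcal F_t] = -4.2390

For an AR(p) model X_t = c + sum_i phi_i X_{t-i} + eps_t, the
one-step-ahead conditional mean is
  E[X_{t+1} | X_t, ...] = c + sum_i phi_i X_{t+1-i}.
Substitute known values:
  E[X_{t+1} | ...] = (-0.597) * (7) + (0.015) * (-4)
                   = -4.2390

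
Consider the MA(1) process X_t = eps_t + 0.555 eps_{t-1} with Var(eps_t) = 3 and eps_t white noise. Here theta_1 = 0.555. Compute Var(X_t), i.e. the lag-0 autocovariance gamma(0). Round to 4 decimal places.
\gamma(0) = 3.9241

For an MA(q) process X_t = eps_t + sum_i theta_i eps_{t-i} with
Var(eps_t) = sigma^2, the variance is
  gamma(0) = sigma^2 * (1 + sum_i theta_i^2).
  sum_i theta_i^2 = (0.555)^2 = 0.308025.
  gamma(0) = 3 * (1 + 0.308025) = 3 * 1.308025 = 3.924075, which rounds to 3.9241.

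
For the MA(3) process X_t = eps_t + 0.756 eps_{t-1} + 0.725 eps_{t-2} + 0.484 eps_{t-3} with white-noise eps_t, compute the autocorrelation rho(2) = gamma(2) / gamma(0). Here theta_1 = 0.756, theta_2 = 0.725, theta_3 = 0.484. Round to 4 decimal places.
\rho(2) = 0.4679

For an MA(q) process with theta_0 = 1, the autocovariance is
  gamma(k) = sigma^2 * sum_{i=0..q-k} theta_i * theta_{i+k},
and rho(k) = gamma(k) / gamma(0). Sigma^2 cancels.
  numerator   = (1)*(0.725) + (0.756)*(0.484) = 1.090904.
  denominator = (1)^2 + (0.756)^2 + (0.725)^2 + (0.484)^2 = 2.331417.
  rho(2) = 1.090904 / 2.331417 = 0.4679.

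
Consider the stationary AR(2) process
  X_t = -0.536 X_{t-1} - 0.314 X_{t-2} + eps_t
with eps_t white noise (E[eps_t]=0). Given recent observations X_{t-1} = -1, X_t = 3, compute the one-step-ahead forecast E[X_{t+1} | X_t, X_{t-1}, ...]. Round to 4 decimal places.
E[X_{t+1} \mid \mathcal F_t] = -1.2940

For an AR(p) model X_t = c + sum_i phi_i X_{t-i} + eps_t, the
one-step-ahead conditional mean is
  E[X_{t+1} | X_t, ...] = c + sum_i phi_i X_{t+1-i}.
Substitute known values:
  E[X_{t+1} | ...] = (-0.536) * (3) + (-0.314) * (-1)
                   = -1.2940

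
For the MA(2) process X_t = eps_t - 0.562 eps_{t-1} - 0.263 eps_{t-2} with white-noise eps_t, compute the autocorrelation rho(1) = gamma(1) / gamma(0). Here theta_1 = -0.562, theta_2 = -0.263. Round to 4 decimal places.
\rho(1) = -0.2991

For an MA(q) process with theta_0 = 1, the autocovariance is
  gamma(k) = sigma^2 * sum_{i=0..q-k} theta_i * theta_{i+k},
and rho(k) = gamma(k) / gamma(0). Sigma^2 cancels.
  numerator   = (1)*(-0.562) + (-0.562)*(-0.263) = -0.414194.
  denominator = (1)^2 + (-0.562)^2 + (-0.263)^2 = 1.385013.
  rho(1) = -0.414194 / 1.385013 = -0.2991.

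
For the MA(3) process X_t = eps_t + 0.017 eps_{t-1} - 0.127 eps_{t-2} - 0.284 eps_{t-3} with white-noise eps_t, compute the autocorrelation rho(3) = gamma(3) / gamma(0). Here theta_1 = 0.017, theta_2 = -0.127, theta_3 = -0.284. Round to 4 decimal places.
\rho(3) = -0.2589

For an MA(q) process with theta_0 = 1, the autocovariance is
  gamma(k) = sigma^2 * sum_{i=0..q-k} theta_i * theta_{i+k},
and rho(k) = gamma(k) / gamma(0). Sigma^2 cancels.
  numerator   = (1)*(-0.284) = -0.284.
  denominator = (1)^2 + (0.017)^2 + (-0.127)^2 + (-0.284)^2 = 1.097074.
  rho(3) = -0.284 / 1.097074 = -0.2589.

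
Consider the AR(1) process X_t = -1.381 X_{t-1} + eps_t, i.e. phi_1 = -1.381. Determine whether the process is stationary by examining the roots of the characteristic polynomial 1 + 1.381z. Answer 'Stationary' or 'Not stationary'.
\text{Not stationary}

The AR(p) characteristic polynomial is P(z) = 1 + 1.381z.
Stationarity requires all roots to lie outside the unit circle, i.e. |z| > 1 for every root.
This is linear in z: 1 + (1.381) z = 0  =>  z = -1/(1.381) = -0.724113,  |z| = 0.724113.
Moduli of all roots: 0.7241.
All moduli strictly greater than 1? No.
Verdict: Not stationary.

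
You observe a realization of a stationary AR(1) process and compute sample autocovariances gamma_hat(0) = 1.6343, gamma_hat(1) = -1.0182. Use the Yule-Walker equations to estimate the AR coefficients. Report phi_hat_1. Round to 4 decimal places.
\hat\phi_{1} = -0.6230

The Yule-Walker equations for an AR(p) process read, in matrix form,
  Gamma_p phi = r_p,   with   (Gamma_p)_{ij} = gamma(|i - j|),
                       (r_p)_i = gamma(i),   i,j = 1..p.
Substitute the sample gammas (Toeplitz matrix and right-hand side of size 1):
  Gamma_p = [[1.6343]]
  r_p     = [-1.0182]
With p = 1 this is the single equation gamma(0) phi_1 = gamma(1):
  phi_hat_1 = gamma(1) / gamma(0) = -1.0182 / 1.6343 = -0.6230.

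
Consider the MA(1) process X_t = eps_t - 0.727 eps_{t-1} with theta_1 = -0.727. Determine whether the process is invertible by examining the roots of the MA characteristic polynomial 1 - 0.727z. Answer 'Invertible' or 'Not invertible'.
\text{Invertible}

The MA(q) characteristic polynomial is P(z) = 1 - 0.727z.
Invertibility requires all roots to lie outside the unit circle, i.e. |z| > 1 for every root.
This is linear in z: 1 + (-0.727) z = 0  =>  z = -1/(-0.727) = 1.375516,  |z| = 1.375516.
Moduli of all roots: 1.3755.
All moduli strictly greater than 1? Yes.
Verdict: Invertible.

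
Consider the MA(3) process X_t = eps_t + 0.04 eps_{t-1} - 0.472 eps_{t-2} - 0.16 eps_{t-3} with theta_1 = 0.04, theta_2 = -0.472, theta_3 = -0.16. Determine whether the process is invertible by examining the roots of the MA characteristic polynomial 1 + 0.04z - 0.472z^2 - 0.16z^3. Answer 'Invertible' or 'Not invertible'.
\text{Invertible}

The MA(q) characteristic polynomial is P(z) = 1 + 0.04z - 0.472z^2 - 0.16z^3.
Invertibility requires all roots to lie outside the unit circle, i.e. |z| > 1 for every root.
Degree 3: look for a simple real root z0 first, then factor out (1 - z/z0) and solve the remaining quadratic.
Testing z0 = 1.25: P(1.25) = 1 + (0.04)(1.25) + (-0.472)(1.25)^2 + (-0.16)(1.25)^3
  = 1 + (0.05) + (-0.7375) + (-0.3125) = 0.  So z_0 = 1.25 is a root, |z_0| = 1.25.
Divide out the factor (1 - 0.8 z) = (1 - z/z0) (since 1/z0 = 0.8):
  P(z) = (1 - 0.8 z)(1 + (0.84) z + (0.2) z^2)
  [check: z-coef 0.84 - (0.8) = 0.04; z^2-coef 0.2 - (0.8)(0.84) = -0.472; z^3-coef -(0.8)(0.2) = -0.16.]
Remaining roots from the quadratic factor 1 + (0.84) z + (0.2) z^2:
  Set 1 + (0.84) z + (0.2) z^2 = 0, i.e. a z^2 + b z + c = 0 with a = 0.2, b = 0.84, c = 1.
  Discriminant D = b^2 - 4ac = (0.84)^2 - 4*(0.2)*1 = 0.7056 - (0.8) = -0.0944.
  D < 0, so the roots are the complex-conjugate pair z = (-b +/- i sqrt(-D)) / (2a) = -2.1 +/- 0.7681i.
  For a conjugate pair |z|^2 = z * conj(z) = (product of roots) = c/a = 1/(0.2) = 5, so |z| = sqrt(5) = 2.2361 for both roots.
Moduli of all roots: 1.2500, 2.2361, 2.2361.
All moduli strictly greater than 1? Yes.
Verdict: Invertible.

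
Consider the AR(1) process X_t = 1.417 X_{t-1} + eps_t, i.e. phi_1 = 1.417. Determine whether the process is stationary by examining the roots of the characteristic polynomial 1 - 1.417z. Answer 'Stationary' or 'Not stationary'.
\text{Not stationary}

The AR(p) characteristic polynomial is P(z) = 1 - 1.417z.
Stationarity requires all roots to lie outside the unit circle, i.e. |z| > 1 for every root.
This is linear in z: 1 + (-1.417) z = 0  =>  z = -1/(-1.417) = 0.705716,  |z| = 0.705716.
Moduli of all roots: 0.7057.
All moduli strictly greater than 1? No.
Verdict: Not stationary.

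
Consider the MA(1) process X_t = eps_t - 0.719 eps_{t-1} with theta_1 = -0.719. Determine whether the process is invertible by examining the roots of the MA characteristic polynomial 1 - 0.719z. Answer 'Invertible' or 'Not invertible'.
\text{Invertible}

The MA(q) characteristic polynomial is P(z) = 1 - 0.719z.
Invertibility requires all roots to lie outside the unit circle, i.e. |z| > 1 for every root.
This is linear in z: 1 + (-0.719) z = 0  =>  z = -1/(-0.719) = 1.390821,  |z| = 1.390821.
Moduli of all roots: 1.3908.
All moduli strictly greater than 1? Yes.
Verdict: Invertible.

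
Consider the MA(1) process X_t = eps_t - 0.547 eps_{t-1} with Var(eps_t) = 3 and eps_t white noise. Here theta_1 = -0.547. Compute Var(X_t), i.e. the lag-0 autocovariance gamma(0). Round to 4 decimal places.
\gamma(0) = 3.8976

For an MA(q) process X_t = eps_t + sum_i theta_i eps_{t-i} with
Var(eps_t) = sigma^2, the variance is
  gamma(0) = sigma^2 * (1 + sum_i theta_i^2).
  sum_i theta_i^2 = (-0.547)^2 = 0.299209.
  gamma(0) = 3 * (1 + 0.299209) = 3 * 1.299209 = 3.897627, which rounds to 3.8976.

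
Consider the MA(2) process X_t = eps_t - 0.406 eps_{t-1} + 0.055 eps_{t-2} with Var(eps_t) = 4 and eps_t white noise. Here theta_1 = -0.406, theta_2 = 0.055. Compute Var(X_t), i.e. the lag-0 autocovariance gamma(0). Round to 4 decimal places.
\gamma(0) = 4.6714

For an MA(q) process X_t = eps_t + sum_i theta_i eps_{t-i} with
Var(eps_t) = sigma^2, the variance is
  gamma(0) = sigma^2 * (1 + sum_i theta_i^2).
  sum_i theta_i^2 = (-0.406)^2 + (0.055)^2 = 0.164836 + 0.003025 = 0.167861.
  gamma(0) = 4 * (1 + 0.167861) = 4 * 1.167861 = 4.671444, which rounds to 4.6714.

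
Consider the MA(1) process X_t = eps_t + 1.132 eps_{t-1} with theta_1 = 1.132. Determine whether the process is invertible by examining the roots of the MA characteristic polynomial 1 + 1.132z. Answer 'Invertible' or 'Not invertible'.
\text{Not invertible}

The MA(q) characteristic polynomial is P(z) = 1 + 1.132z.
Invertibility requires all roots to lie outside the unit circle, i.e. |z| > 1 for every root.
This is linear in z: 1 + (1.132) z = 0  =>  z = -1/(1.132) = -0.883392,  |z| = 0.883392.
Moduli of all roots: 0.8834.
All moduli strictly greater than 1? No.
Verdict: Not invertible.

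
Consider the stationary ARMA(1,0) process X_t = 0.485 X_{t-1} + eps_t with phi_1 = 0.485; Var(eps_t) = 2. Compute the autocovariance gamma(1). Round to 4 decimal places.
\gamma(1) = 1.2683

Multiply the model equation by X_{t-k} and take expectations. With theta_0 = psi_0 = 1 and psi_j the MA(infinity) weights, this gives
  gamma(k) - sum_i phi_i gamma(k-i) = c_k,
  c_k = sigma^2 * sum_{j=k..q} theta_j psi_{j-k}   (c_k = 0 for k > q),
using gamma(-m) = gamma(m).
Pure AR (q = 0): c_0 = sigma^2 = 2, c_k = 0 for k >= 1.
Equations for k = 0 and k = 1 (AR order 1):
  gamma(0) = phi_1 gamma(1) + c_0
  gamma(1) = phi_1 gamma(0) + c_1
Substituting the second into the first: gamma(0) (1 - phi_1^2) = c_0 + phi_1 c_1, so
  gamma(0) = c_0 / (1 - phi_1^2) = 2 / (1 - (0.485)^2) = 2 / 0.764775 = 2.615148.
  gamma(1) = phi_1 gamma(0) = (0.485)(2.615148) = 1.268347.
Therefore gamma(1) = 1.2683 (to 4 decimal places).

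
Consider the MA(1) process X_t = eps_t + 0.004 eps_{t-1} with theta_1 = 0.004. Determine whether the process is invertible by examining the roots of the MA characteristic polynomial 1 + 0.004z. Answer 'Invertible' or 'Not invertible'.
\text{Invertible}

The MA(q) characteristic polynomial is P(z) = 1 + 0.004z.
Invertibility requires all roots to lie outside the unit circle, i.e. |z| > 1 for every root.
This is linear in z: 1 + (0.004) z = 0  =>  z = -1/(0.004) = -250,  |z| = 250.
Moduli of all roots: 250.0000.
All moduli strictly greater than 1? Yes.
Verdict: Invertible.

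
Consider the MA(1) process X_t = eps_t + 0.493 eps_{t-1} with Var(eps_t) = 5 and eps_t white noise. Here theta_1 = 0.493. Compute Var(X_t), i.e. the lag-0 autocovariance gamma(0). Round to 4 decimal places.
\gamma(0) = 6.2152

For an MA(q) process X_t = eps_t + sum_i theta_i eps_{t-i} with
Var(eps_t) = sigma^2, the variance is
  gamma(0) = sigma^2 * (1 + sum_i theta_i^2).
  sum_i theta_i^2 = (0.493)^2 = 0.243049.
  gamma(0) = 5 * (1 + 0.243049) = 5 * 1.243049 = 6.215245, which rounds to 6.2152.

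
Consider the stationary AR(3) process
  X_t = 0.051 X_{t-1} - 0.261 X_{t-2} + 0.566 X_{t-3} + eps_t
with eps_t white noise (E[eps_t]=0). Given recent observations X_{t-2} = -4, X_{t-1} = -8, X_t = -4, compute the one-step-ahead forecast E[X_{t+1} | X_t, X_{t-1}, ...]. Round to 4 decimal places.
E[X_{t+1} \mid \mathcal F_t] = -0.3800

For an AR(p) model X_t = c + sum_i phi_i X_{t-i} + eps_t, the
one-step-ahead conditional mean is
  E[X_{t+1} | X_t, ...] = c + sum_i phi_i X_{t+1-i}.
Substitute known values:
  E[X_{t+1} | ...] = (0.051) * (-4) + (-0.261) * (-8) + (0.566) * (-4)
                   = -0.3800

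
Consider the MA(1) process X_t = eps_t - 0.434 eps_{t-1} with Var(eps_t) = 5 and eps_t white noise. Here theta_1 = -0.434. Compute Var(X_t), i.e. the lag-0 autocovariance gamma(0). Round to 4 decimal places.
\gamma(0) = 5.9418

For an MA(q) process X_t = eps_t + sum_i theta_i eps_{t-i} with
Var(eps_t) = sigma^2, the variance is
  gamma(0) = sigma^2 * (1 + sum_i theta_i^2).
  sum_i theta_i^2 = (-0.434)^2 = 0.188356.
  gamma(0) = 5 * (1 + 0.188356) = 5 * 1.188356 = 5.94178, which rounds to 5.9418.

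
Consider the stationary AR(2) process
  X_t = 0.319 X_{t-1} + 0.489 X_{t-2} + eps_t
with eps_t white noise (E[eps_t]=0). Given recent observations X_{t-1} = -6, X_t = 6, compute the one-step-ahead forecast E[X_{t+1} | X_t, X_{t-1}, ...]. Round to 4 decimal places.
E[X_{t+1} \mid \mathcal F_t] = -1.0200

For an AR(p) model X_t = c + sum_i phi_i X_{t-i} + eps_t, the
one-step-ahead conditional mean is
  E[X_{t+1} | X_t, ...] = c + sum_i phi_i X_{t+1-i}.
Substitute known values:
  E[X_{t+1} | ...] = (0.319) * (6) + (0.489) * (-6)
                   = -1.0200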